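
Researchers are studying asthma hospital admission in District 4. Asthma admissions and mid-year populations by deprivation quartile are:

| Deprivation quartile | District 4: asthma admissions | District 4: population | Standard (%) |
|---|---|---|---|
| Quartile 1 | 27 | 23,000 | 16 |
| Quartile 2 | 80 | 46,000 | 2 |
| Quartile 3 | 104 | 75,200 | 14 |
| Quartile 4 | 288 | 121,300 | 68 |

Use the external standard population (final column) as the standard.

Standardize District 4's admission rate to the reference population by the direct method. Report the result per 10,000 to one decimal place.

Deprivation-specific rates per 10,000 for District 4: 11.74, 17.39, 13.83, 23.74.
Standard weights: 0.16, 0.02, 0.14, 0.68.
Standardized rate: 0.1600×11.74 + 0.0200×17.39 + 0.1400×13.83 + 0.6800×23.74 = 20.3074 per 10,000.

20.3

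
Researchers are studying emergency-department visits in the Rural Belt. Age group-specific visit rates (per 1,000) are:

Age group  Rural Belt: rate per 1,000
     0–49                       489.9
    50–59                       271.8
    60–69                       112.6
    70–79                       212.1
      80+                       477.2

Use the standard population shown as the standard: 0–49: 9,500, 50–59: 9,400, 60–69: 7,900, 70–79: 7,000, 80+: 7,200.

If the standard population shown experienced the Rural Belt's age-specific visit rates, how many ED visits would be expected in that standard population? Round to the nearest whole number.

13019

Expected ED visits = Σ (standard pop × age-specific rate ÷ 1,000)
= 9,500×489.9/1,000 + 9,400×271.8/1,000 + 7,900×112.6/1,000 + 7,000×212.1/1,000 + 7,200×477.2/1,000
= 4654.05 + 2554.92 + 889.54 + 1484.70 + 3435.84 = 13019.05.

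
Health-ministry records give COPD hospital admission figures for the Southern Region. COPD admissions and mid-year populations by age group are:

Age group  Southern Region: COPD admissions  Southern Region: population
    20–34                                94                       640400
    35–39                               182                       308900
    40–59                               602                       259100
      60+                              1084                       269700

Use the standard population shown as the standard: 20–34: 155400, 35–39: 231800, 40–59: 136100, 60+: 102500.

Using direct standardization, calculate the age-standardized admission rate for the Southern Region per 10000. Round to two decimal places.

14.18

Age-specific rates per 10000 for the Southern Region: 1.47, 5.89, 23.23, 40.19.
Standard total = 625800; weights = 0.2483, 0.3704, 0.2175, 0.1638.
Standardized rate: 0.2483×1.47 + 0.3704×5.89 + 0.2175×23.23 + 0.1638×40.19 = 14.1831 per 10000.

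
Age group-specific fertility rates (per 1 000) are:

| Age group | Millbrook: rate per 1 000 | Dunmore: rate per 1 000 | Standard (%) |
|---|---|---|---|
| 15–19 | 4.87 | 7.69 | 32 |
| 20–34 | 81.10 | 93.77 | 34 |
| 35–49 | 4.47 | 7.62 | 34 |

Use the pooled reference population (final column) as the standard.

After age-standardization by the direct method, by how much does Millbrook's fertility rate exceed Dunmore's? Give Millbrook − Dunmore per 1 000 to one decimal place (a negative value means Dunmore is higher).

Standard weights: 0.32, 0.34, 0.34.
Millbrook: 0.3200×4.87 + 0.3400×81.10 + 0.3400×4.47 = 30.6522 per 1 000.
Dunmore: 0.3200×7.69 + 0.3400×93.77 + 0.3400×7.62 = 36.9334 per 1 000.
Difference = 30.6522 − 36.9334 = -6.2812.

-6.3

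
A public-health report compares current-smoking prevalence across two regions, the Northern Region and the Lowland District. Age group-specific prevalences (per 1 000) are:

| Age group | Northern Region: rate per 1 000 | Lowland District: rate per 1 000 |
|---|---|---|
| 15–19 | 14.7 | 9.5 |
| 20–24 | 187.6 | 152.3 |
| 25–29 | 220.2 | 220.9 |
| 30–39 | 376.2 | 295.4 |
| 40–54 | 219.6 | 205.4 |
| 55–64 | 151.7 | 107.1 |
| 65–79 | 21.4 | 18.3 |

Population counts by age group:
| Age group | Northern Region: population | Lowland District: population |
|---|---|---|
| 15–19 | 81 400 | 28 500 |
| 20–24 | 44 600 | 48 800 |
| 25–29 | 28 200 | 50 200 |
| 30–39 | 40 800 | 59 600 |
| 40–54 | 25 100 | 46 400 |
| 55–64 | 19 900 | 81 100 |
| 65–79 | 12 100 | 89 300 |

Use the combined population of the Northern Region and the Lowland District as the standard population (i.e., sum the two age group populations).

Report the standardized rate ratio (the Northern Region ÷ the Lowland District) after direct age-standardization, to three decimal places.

1.198

Combined standard total = 656 000; weights = 0.1675, 0.1424, 0.1195, 0.1530, 0.1090, 0.1540, 0.1546.
The Northern Region: 0.1675×14.7 + 0.1424×187.6 + 0.1195×220.2 + 0.1530×376.2 + 0.1090×219.6 + 0.1540×151.7 + 0.1546×21.4 = 163.6655 per 1 000.
The Lowland District: 0.1675×9.5 + 0.1424×152.3 + 0.1195×220.9 + 0.1530×295.4 + 0.1090×205.4 + 0.1540×107.1 + 0.1546×18.3 = 136.5921 per 1 000.
Ratio = 163.6655 ÷ 136.5921 = 1.19821.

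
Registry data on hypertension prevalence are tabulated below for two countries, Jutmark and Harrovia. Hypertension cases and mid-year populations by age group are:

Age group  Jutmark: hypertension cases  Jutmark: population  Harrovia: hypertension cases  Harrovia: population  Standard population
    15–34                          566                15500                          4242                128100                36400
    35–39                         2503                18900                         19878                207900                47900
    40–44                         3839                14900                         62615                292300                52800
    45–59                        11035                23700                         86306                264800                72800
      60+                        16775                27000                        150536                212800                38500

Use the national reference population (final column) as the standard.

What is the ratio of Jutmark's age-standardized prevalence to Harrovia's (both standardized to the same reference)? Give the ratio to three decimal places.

Age-specific rates per 1000 for Jutmark: 36.516, 132.434, 257.651, 465.612, 621.296.
For Harrovia: 33.115, 95.613, 214.215, 325.929, 707.406.
Standard total = 248400; weights = 0.1465, 0.1928, 0.2126, 0.2931, 0.1550.
Jutmark: 0.1465×36.516 + 0.1928×132.434 + 0.2126×257.651 + 0.2931×465.612 + 0.1550×621.296 = 318.4106 per 1000.
Harrovia: 0.1465×33.115 + 0.1928×95.613 + 0.2126×214.215 + 0.2931×325.929 + 0.1550×707.406 = 273.9878 per 1000.
Ratio = 318.4106 ÷ 273.9878 = 1.16213.

1.162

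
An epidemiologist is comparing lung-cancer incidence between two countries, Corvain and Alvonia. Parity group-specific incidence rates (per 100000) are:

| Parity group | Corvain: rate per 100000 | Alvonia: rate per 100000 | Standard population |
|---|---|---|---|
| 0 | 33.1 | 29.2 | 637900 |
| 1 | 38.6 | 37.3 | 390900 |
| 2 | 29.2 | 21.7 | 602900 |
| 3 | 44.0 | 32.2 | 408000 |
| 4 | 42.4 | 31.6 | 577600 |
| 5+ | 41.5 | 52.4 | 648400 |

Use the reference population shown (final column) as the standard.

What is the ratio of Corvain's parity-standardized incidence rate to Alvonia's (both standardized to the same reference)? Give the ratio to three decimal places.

Standard total = 3265700; weights = 0.1953, 0.1197, 0.1846, 0.1249, 0.1769, 0.1985.
Corvain: 0.1953×33.1 + 0.1197×38.6 + 0.1846×29.2 + 0.1249×44.0 + 0.1769×42.4 + 0.1985×41.5 = 37.7128 per 100000.
Alvonia: 0.1953×29.2 + 0.1197×37.3 + 0.1846×21.7 + 0.1249×32.2 + 0.1769×31.6 + 0.1985×52.4 = 34.1906 per 100000.
Ratio = 37.7128 ÷ 34.1906 = 1.10302.

1.103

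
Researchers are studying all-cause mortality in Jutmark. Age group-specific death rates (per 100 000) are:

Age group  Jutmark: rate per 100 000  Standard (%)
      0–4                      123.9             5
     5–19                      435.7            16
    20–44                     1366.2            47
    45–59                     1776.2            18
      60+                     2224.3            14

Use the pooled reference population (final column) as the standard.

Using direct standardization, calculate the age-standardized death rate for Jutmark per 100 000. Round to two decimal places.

1349.14

Standard weights: 0.05, 0.16, 0.47, 0.18, 0.14.
Standardized rate: 0.0500×123.9 + 0.1600×435.7 + 0.4700×1366.2 + 0.1800×1776.2 + 0.1400×2224.3 = 1349.1390 per 100 000.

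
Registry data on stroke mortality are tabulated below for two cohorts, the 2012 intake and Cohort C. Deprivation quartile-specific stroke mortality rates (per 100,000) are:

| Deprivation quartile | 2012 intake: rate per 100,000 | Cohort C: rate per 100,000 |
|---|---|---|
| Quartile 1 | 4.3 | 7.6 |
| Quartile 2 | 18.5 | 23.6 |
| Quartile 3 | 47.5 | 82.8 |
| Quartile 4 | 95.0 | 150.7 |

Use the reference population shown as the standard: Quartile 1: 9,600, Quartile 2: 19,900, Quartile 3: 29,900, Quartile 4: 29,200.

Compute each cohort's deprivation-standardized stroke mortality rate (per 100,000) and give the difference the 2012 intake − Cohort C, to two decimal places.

-31.77

Standard total = 88,600; weights = 0.1084, 0.2246, 0.3375, 0.3296.
The 2012 intake: 0.1084×4.3 + 0.2246×18.5 + 0.3375×47.5 + 0.3296×95.0 = 51.9603 per 100,000.
Cohort C: 0.1084×7.6 + 0.2246×23.6 + 0.3375×82.8 + 0.3296×150.7 = 83.7332 per 100,000.
Difference = 51.9603 − 83.7332 = -31.7729.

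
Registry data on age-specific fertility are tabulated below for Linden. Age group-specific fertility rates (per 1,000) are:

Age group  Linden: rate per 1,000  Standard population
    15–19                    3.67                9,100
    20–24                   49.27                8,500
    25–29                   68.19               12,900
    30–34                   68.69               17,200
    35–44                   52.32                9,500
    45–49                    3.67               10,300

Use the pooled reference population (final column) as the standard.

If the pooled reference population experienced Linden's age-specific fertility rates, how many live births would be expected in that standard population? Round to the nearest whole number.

Expected live births = Σ (standard pop × age-specific rate ÷ 1,000)
= 9,100×3.67/1,000 + 8,500×49.27/1,000 + 12,900×68.19/1,000 + 17,200×68.69/1,000 + 9,500×52.32/1,000 + 10,300×3.67/1,000
= 33.40 + 418.80 + 879.65 + 1181.47 + 497.04 + 37.80 = 3048.15.

3048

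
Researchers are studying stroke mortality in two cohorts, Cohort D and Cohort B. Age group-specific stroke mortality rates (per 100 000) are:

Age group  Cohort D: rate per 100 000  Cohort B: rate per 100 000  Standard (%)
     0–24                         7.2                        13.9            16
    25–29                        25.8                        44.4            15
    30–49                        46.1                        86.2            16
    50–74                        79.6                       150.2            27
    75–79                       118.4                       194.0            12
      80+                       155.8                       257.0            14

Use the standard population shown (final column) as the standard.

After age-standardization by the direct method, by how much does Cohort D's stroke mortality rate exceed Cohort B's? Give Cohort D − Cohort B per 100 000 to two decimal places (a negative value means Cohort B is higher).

Standard weights: 0.16, 0.15, 0.16, 0.27, 0.12, 0.14.
Cohort D: 0.1600×7.2 + 0.1500×25.8 + 0.1600×46.1 + 0.2700×79.6 + 0.1200×118.4 + 0.1400×155.8 = 69.9100 per 100 000.
Cohort B: 0.1600×13.9 + 0.1500×44.4 + 0.1600×86.2 + 0.2700×150.2 + 0.1200×194.0 + 0.1400×257.0 = 122.4900 per 100 000.
Difference = 69.9100 − 122.4900 = -52.5800.

-52.58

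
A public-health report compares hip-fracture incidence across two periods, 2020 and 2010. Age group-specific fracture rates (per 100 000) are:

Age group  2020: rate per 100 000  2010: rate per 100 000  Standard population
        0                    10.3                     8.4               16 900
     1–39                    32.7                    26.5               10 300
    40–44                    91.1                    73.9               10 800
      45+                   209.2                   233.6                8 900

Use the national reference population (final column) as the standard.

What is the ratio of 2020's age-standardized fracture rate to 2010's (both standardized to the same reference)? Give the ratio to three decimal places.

Standard total = 46 900; weights = 0.3603, 0.2196, 0.2303, 0.1898.
2020: 0.3603×10.3 + 0.2196×32.7 + 0.2303×91.1 + 0.1898×209.2 = 71.5701 per 100 000.
2010: 0.3603×8.4 + 0.2196×26.5 + 0.2303×73.9 + 0.1898×233.6 = 70.1934 per 100 000.
Ratio = 71.5701 ÷ 70.1934 = 1.01961.

1.020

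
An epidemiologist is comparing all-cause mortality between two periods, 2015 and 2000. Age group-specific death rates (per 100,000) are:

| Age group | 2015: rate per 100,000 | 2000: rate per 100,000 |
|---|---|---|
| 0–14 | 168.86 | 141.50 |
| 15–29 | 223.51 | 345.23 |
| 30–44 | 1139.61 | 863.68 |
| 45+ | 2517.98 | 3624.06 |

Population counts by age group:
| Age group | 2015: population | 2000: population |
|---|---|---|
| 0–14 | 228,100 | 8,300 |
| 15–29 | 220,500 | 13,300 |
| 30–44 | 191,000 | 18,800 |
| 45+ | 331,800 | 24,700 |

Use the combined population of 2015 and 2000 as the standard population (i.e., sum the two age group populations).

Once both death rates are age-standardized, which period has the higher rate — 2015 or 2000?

Combined standard total = 1,036,500; weights = 0.2281, 0.2256, 0.2024, 0.3439.
2015: 0.2281×168.86 + 0.2256×223.51 + 0.2024×1139.61 + 0.3439×2517.98 = 1185.6490 per 100,000.
2000: 0.2281×141.50 + 0.2256×345.23 + 0.2024×863.68 + 0.3439×3624.06 = 1531.4451 per 100,000.

2000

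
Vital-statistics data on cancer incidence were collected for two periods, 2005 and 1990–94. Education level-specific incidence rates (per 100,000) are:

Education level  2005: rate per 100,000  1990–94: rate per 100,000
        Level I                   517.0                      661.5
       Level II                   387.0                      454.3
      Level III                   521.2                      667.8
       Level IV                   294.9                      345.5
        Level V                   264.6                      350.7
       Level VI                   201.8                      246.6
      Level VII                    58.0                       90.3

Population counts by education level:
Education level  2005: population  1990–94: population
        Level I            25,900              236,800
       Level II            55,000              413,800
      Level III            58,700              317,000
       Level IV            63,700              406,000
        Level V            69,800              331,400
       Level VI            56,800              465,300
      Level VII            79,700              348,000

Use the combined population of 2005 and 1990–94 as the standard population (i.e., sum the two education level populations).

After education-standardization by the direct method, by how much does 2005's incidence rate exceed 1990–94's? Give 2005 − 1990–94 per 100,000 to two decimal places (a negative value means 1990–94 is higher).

-75.17

Combined standard total = 2,927,900; weights = 0.0897, 0.1601, 0.1283, 0.1604, 0.1370, 0.1783, 0.1461.
2005: 0.0897×517.0 + 0.1601×387.0 + 0.1283×521.2 + 0.1604×294.9 + 0.1370×264.6 + 0.1783×201.8 + 0.1461×58.0 = 303.2531 per 100,000.
1990–94: 0.0897×661.5 + 0.1601×454.3 + 0.1283×667.8 + 0.1604×345.5 + 0.1370×350.7 + 0.1783×246.6 + 0.1461×90.3 = 378.4274 per 100,000.
Difference = 303.2531 − 378.4274 = -75.1743.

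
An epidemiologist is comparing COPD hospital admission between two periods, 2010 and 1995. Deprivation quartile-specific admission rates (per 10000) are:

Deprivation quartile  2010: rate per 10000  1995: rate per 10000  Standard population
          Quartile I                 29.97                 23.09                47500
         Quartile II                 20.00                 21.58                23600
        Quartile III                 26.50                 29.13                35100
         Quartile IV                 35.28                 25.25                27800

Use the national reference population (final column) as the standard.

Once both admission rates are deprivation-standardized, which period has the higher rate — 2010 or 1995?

Standard total = 134000; weights = 0.3545, 0.1761, 0.2619, 0.2075.
2010: 0.3545×29.97 + 0.1761×20.00 + 0.2619×26.50 + 0.2075×35.28 = 28.4068 per 10000.
1995: 0.3545×23.09 + 0.1761×21.58 + 0.2619×29.13 + 0.2075×25.25 = 24.8543 per 10000.

2010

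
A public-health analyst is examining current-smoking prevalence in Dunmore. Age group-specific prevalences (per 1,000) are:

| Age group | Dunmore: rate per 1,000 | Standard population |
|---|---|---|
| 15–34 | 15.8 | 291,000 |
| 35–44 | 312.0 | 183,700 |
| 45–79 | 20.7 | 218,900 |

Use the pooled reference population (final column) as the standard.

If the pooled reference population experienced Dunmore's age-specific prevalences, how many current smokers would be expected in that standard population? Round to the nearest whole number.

66443

Expected current smokers = Σ (standard pop × age-specific rate ÷ 1,000)
= 291,000×15.8/1,000 + 183,700×312.0/1,000 + 218,900×20.7/1,000
= 4597.80 + 57314.40 + 4531.23 = 66443.43.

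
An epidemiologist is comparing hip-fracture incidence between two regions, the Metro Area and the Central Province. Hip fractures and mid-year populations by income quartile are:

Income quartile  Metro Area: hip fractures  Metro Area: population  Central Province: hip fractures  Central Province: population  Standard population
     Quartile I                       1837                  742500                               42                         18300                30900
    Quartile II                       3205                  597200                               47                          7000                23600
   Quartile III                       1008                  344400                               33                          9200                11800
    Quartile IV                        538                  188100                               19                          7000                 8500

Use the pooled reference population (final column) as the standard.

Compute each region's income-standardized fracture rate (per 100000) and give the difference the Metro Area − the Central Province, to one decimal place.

Income-specific rates per 100000 for the Metro Area: 247.41, 536.67, 292.68, 286.02.
For the Central Province: 229.51, 671.43, 358.70, 271.43.
Standard total = 74800; weights = 0.4131, 0.3155, 0.1578, 0.1136.
The Metro Area: 0.4131×247.41 + 0.3155×536.67 + 0.1578×292.68 + 0.1136×286.02 = 350.2024 per 100000.
The Central Province: 0.4131×229.51 + 0.3155×671.43 + 0.1578×358.70 + 0.1136×271.43 = 394.0811 per 100000.
Difference = 350.2024 − 394.0811 = -43.8787.

-43.9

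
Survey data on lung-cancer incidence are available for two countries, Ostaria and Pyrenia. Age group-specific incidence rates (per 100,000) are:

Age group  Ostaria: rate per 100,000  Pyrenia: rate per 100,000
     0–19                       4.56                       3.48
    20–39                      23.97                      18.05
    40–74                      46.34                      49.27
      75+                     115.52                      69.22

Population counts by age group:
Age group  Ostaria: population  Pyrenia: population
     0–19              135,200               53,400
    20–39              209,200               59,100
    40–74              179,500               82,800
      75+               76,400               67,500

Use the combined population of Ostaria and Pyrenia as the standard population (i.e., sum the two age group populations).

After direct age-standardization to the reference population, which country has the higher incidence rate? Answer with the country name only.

Ostaria

Combined standard total = 863,100; weights = 0.2185, 0.3109, 0.3039, 0.1667.
Ostaria: 0.2185×4.56 + 0.3109×23.97 + 0.3039×46.34 + 0.1667×115.52 = 41.7906 per 100,000.
Pyrenia: 0.2185×3.48 + 0.3109×18.05 + 0.3039×49.27 + 0.1667×69.22 = 32.8854 per 100,000.
The crude rates (37.94 vs 38.07) would put Pyrenia higher, but that reflects its age composition; once standardized to a common age structure, Ostaria has the higher underlying rate.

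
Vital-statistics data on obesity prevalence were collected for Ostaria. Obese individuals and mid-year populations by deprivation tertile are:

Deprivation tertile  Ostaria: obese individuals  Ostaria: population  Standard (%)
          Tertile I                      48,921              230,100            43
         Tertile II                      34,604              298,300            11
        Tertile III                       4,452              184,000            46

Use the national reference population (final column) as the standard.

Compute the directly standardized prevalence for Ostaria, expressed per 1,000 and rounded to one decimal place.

115.3

Deprivation-specific rates per 1,000 for Ostaria: 212.608, 116.004, 24.196.
Standard weights: 0.43, 0.11, 0.46.
Standardized rate: 0.4300×212.608 + 0.1100×116.004 + 0.4600×24.196 = 115.3117 per 1,000.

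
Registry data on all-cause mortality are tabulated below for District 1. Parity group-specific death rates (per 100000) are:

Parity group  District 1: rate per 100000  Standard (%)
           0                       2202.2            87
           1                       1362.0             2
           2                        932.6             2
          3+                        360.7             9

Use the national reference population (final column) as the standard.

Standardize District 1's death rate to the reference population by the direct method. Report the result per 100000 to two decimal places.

1994.27

Standard weights: 0.87, 0.02, 0.02, 0.09.
Standardized rate: 0.8700×2202.2 + 0.0200×1362.0 + 0.0200×932.6 + 0.0900×360.7 = 1994.2690 per 100000.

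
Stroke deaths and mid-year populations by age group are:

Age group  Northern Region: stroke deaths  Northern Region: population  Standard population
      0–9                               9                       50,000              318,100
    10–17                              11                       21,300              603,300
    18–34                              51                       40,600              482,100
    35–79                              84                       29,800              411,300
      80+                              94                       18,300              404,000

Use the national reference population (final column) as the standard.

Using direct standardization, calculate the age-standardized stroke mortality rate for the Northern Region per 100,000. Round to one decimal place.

Age-specific rates per 100,000 for the Northern Region: 18.00, 51.64, 125.62, 281.88, 513.66.
Standard total = 2,218,800; weights = 0.1434, 0.2719, 0.2173, 0.1854, 0.1821.
Standardized rate: 0.1434×18.00 + 0.2719×51.64 + 0.2173×125.62 + 0.1854×281.88 + 0.1821×513.66 = 189.6960 per 100,000.

189.7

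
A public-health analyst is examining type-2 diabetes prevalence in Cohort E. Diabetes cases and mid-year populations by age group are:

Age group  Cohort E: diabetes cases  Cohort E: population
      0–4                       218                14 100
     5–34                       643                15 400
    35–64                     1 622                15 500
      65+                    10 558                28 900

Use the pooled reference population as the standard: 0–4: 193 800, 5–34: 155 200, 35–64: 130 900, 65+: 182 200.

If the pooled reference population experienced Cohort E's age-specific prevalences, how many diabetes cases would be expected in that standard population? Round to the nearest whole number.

Age-specific rates per 1 000 for Cohort E: 15.461, 41.753, 104.645, 365.329.
Expected diabetes cases = Σ (standard pop × age-specific rate ÷ 1 000)
= 193 800×15.461/1 000 + 155 200×41.753/1 000 + 130 900×104.645/1 000 + 182 200×365.329/1 000
= 2996.34 + 6480.10 + 13698.05 + 66562.89 = 89737.39.

89737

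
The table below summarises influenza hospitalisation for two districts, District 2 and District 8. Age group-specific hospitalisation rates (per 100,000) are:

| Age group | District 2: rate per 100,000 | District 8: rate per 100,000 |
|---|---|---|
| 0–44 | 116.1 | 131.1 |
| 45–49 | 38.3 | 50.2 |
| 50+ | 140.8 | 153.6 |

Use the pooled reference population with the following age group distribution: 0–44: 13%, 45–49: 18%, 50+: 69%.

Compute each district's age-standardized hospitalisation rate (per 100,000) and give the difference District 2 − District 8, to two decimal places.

-12.92

Standard weights: 0.13, 0.18, 0.69.
District 2: 0.1300×116.1 + 0.1800×38.3 + 0.6900×140.8 = 119.1390 per 100,000.
District 8: 0.1300×131.1 + 0.1800×50.2 + 0.6900×153.6 = 132.0630 per 100,000.
Difference = 119.1390 − 132.0630 = -12.9240.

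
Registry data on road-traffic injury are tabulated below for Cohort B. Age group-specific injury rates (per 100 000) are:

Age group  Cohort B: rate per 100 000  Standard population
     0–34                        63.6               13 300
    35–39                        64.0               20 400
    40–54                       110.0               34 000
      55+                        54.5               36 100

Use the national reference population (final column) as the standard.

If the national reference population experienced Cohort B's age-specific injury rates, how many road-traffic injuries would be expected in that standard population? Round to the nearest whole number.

Expected road-traffic injuries = Σ (standard pop × age-specific rate ÷ 100 000)
= 13 300×63.6/100 000 + 20 400×64.0/100 000 + 34 000×110.0/100 000 + 36 100×54.5/100 000
= 8.46 + 13.06 + 37.40 + 19.67 = 78.59.

79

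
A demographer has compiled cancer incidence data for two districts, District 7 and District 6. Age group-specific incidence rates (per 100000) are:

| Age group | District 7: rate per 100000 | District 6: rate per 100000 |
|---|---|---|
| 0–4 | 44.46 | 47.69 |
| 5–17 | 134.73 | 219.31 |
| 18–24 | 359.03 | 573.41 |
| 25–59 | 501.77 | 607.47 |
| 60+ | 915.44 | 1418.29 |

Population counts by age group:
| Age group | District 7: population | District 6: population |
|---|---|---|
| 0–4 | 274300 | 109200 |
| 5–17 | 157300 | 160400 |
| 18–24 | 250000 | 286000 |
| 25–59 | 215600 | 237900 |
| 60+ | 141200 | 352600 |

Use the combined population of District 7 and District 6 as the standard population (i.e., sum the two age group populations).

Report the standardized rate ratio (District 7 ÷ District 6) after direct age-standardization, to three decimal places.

0.680

Combined standard total = 2184500; weights = 0.1756, 0.1454, 0.2454, 0.2076, 0.2260.
District 7: 0.1756×44.46 + 0.1454×134.73 + 0.2454×359.03 + 0.2076×501.77 + 0.2260×915.44 = 426.5924 per 100000.
District 6: 0.1756×47.69 + 0.1454×219.31 + 0.2454×573.41 + 0.2076×607.47 + 0.2260×1418.29 = 627.6727 per 100000.
Ratio = 426.5924 ÷ 627.6727 = 0.67964.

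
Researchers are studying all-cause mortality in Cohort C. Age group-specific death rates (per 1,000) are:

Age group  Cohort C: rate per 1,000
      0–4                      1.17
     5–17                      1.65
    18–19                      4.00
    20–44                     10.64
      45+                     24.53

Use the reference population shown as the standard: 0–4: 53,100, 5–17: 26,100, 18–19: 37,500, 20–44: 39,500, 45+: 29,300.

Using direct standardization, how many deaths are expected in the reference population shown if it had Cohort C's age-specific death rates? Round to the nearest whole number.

Expected deaths = Σ (standard pop × age-specific rate ÷ 1,000)
= 53,100×1.17/1,000 + 26,100×1.65/1,000 + 37,500×4.00/1,000 + 39,500×10.64/1,000 + 29,300×24.53/1,000
= 62.13 + 43.06 + 150.00 + 420.28 + 718.73 = 1394.20.

1394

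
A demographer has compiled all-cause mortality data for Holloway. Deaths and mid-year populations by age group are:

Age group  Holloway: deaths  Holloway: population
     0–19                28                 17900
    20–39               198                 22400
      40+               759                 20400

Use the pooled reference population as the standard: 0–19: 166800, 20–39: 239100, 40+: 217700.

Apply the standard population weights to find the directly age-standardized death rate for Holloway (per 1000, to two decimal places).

16.80

Age-specific rates per 1000 for Holloway: 1.564, 8.839, 37.206.
Standard total = 623600; weights = 0.2675, 0.3834, 0.3491.
Standardized rate: 0.2675×1.564 + 0.3834×8.839 + 0.3491×37.206 = 16.7962 per 1000.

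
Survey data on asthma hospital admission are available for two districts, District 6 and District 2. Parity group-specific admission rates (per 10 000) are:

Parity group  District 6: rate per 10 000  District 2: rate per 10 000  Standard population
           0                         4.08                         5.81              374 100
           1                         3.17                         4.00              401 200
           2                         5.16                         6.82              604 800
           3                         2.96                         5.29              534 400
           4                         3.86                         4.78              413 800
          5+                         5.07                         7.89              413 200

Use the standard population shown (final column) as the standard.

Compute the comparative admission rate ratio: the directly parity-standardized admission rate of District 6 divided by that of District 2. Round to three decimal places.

0.701

Standard total = 2 741 500; weights = 0.1365, 0.1463, 0.2206, 0.1949, 0.1509, 0.1507.
District 6: 0.1365×4.08 + 0.1463×3.17 + 0.2206×5.16 + 0.1949×2.96 + 0.1509×3.86 + 0.1507×5.07 = 4.0828 per 10 000.
District 2: 0.1365×5.81 + 0.1463×4.00 + 0.2206×6.82 + 0.1949×5.29 + 0.1509×4.78 + 0.1507×7.89 = 5.8246 per 10 000.
Ratio = 4.0828 ÷ 5.8246 = 0.70095.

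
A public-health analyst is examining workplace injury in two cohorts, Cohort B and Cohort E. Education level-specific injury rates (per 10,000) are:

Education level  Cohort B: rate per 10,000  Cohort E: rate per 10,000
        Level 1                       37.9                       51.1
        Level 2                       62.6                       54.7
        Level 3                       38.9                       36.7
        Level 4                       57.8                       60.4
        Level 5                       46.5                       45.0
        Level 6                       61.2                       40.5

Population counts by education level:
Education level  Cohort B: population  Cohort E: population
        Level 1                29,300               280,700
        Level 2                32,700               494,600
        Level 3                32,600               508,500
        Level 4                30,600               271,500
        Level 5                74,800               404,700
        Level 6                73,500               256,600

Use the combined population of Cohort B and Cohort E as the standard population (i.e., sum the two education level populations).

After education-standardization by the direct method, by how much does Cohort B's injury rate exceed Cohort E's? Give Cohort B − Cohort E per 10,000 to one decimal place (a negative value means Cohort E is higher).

Combined standard total = 2,490,100; weights = 0.1245, 0.2118, 0.2173, 0.1213, 0.1926, 0.1326.
Cohort B: 0.1245×37.9 + 0.2118×62.6 + 0.2173×38.9 + 0.1213×57.8 + 0.1926×46.5 + 0.1326×61.2 = 50.5068 per 10,000.
Cohort E: 0.1245×51.1 + 0.2118×54.7 + 0.2173×36.7 + 0.1213×60.4 + 0.1926×45.0 + 0.1326×40.5 = 47.2817 per 10,000.
Difference = 50.5068 − 47.2817 = 3.2252.

3.2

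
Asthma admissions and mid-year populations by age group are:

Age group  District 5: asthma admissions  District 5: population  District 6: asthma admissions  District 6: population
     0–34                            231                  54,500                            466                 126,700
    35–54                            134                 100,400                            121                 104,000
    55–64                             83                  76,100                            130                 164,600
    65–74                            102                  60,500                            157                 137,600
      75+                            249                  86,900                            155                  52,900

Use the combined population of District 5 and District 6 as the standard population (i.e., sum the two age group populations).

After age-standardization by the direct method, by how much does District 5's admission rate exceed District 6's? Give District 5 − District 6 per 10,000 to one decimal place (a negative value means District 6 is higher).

3.2

Age-specific rates per 10,000 for District 5: 42.39, 13.35, 10.91, 16.86, 28.65.
For District 6: 36.78, 11.63, 7.90, 11.41, 29.30.
Combined standard total = 964,200; weights = 0.1879, 0.2120, 0.2496, 0.2055, 0.1450.
District 5: 0.1879×42.39 + 0.2120×13.35 + 0.2496×10.91 + 0.2055×16.86 + 0.1450×28.65 = 21.1358 per 10,000.
District 6: 0.1879×36.78 + 0.2120×11.63 + 0.2496×7.90 + 0.2055×11.41 + 0.1450×29.30 = 17.9425 per 10,000.
Difference = 21.1358 − 17.9425 = 3.1933.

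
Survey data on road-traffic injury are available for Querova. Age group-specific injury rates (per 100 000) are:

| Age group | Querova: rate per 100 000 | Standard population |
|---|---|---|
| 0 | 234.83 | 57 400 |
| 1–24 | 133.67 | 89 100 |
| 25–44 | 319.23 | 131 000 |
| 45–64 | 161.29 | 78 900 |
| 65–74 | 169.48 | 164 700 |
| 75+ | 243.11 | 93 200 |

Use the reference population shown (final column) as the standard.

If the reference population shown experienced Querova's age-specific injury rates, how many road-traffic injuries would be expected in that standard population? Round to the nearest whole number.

Expected road-traffic injuries = Σ (standard pop × age-specific rate ÷ 100 000)
= 57 400×234.83/100 000 + 89 100×133.67/100 000 + 131 000×319.23/100 000 + 78 900×161.29/100 000 + 164 700×169.48/100 000 + 93 200×243.11/100 000
= 134.79 + 119.10 + 418.19 + 127.26 + 279.13 + 226.58 = 1305.05.

1305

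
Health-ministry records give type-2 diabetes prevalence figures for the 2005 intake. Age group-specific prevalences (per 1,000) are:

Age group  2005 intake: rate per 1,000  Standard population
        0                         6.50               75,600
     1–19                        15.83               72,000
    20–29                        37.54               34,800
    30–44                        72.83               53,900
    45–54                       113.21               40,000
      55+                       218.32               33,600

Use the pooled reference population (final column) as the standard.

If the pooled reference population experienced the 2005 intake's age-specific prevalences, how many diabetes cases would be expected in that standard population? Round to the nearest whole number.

Expected diabetes cases = Σ (standard pop × age-specific rate ÷ 1,000)
= 75,600×6.50/1,000 + 72,000×15.83/1,000 + 34,800×37.54/1,000 + 53,900×72.83/1,000 + 40,000×113.21/1,000 + 33,600×218.32/1,000
= 491.40 + 1139.76 + 1306.39 + 3925.54 + 4528.40 + 7335.55 = 18727.04.

18727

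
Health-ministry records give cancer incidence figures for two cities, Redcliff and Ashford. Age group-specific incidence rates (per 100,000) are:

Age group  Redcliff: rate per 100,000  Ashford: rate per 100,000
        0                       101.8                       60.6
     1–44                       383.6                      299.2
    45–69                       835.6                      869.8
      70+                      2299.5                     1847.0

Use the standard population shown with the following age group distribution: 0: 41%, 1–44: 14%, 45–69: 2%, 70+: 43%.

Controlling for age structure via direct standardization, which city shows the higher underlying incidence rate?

Standard weights: 0.41, 0.14, 0.02, 0.43.
Redcliff: 0.4100×101.8 + 0.1400×383.6 + 0.0200×835.6 + 0.4300×2299.5 = 1100.9390 per 100,000.
Ashford: 0.4100×60.6 + 0.1400×299.2 + 0.0200×869.8 + 0.4300×1847.0 = 878.3400 per 100,000.

Redcliff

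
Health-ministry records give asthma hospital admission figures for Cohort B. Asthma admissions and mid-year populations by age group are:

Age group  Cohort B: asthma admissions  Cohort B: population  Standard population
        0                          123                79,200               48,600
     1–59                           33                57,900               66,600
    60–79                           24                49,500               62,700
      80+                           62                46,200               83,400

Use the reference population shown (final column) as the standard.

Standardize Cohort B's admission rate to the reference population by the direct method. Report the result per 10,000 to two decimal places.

Age-specific rates per 10,000 for Cohort B: 15.53, 5.70, 4.85, 13.42.
Standard total = 261,300; weights = 0.1860, 0.2549, 0.2400, 0.3192.
Standardized rate: 0.1860×15.53 + 0.2549×5.70 + 0.2400×4.85 + 0.3192×13.42 = 9.7879 per 10,000.

9.79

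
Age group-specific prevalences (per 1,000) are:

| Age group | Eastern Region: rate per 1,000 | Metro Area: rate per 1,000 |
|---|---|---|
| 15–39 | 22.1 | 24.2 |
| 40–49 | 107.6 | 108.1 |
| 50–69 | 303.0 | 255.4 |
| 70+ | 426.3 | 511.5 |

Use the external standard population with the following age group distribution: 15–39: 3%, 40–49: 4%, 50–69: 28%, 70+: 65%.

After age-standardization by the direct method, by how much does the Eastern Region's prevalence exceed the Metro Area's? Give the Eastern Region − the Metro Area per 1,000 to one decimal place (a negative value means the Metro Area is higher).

Standard weights: 0.03, 0.04, 0.28, 0.65.
The Eastern Region: 0.0300×22.1 + 0.0400×107.6 + 0.2800×303.0 + 0.6500×426.3 = 366.9020 per 1,000.
The Metro Area: 0.0300×24.2 + 0.0400×108.1 + 0.2800×255.4 + 0.6500×511.5 = 409.0370 per 1,000.
Difference = 366.9020 − 409.0370 = -42.1350.

-42.1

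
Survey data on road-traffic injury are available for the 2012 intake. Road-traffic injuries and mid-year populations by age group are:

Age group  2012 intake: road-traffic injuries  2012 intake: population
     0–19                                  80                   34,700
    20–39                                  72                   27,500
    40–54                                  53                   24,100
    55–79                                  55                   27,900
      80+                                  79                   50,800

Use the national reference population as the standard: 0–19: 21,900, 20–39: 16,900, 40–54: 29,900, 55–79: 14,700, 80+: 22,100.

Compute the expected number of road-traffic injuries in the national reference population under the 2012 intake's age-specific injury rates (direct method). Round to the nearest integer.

Age-specific rates per 100,000 for the 2012 intake: 230.55, 261.82, 219.92, 197.13, 155.51.
Expected road-traffic injuries = Σ (standard pop × age-specific rate ÷ 100,000)
= 21,900×230.55/100,000 + 16,900×261.82/100,000 + 29,900×219.92/100,000 + 14,700×197.13/100,000 + 22,100×155.51/100,000
= 50.49 + 44.25 + 65.76 + 28.98 + 34.37 = 223.84.

224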